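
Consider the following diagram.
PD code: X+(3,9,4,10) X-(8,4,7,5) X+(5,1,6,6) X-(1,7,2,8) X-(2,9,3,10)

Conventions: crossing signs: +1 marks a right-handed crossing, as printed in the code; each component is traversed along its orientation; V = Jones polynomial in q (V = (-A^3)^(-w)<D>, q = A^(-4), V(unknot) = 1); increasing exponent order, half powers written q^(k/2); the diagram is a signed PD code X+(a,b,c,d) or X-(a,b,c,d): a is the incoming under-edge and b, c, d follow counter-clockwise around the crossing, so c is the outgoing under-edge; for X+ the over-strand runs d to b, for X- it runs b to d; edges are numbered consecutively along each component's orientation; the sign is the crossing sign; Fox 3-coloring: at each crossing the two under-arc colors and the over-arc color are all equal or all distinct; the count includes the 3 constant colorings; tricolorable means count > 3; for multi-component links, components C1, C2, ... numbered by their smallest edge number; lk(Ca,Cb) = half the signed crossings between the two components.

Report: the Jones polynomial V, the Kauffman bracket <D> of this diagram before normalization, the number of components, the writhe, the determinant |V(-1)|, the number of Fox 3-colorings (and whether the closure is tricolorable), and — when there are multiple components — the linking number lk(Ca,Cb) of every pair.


V = q^-3 + q^-2 + q^-1 + 1
<D> = -A^-3 - A - A^5 - A^9 (w = -1)
3 components over 5 crossings, w = -1
lk(C1,C2): -1
lk(C1,C3) = 0
linking number lk(C2,C3) = 0
9 Fox colorings among 3^6, |V(-1)| = 0: tricolorable
why: det 0 = |V(-1)|; divisible by 3, so tricolorable


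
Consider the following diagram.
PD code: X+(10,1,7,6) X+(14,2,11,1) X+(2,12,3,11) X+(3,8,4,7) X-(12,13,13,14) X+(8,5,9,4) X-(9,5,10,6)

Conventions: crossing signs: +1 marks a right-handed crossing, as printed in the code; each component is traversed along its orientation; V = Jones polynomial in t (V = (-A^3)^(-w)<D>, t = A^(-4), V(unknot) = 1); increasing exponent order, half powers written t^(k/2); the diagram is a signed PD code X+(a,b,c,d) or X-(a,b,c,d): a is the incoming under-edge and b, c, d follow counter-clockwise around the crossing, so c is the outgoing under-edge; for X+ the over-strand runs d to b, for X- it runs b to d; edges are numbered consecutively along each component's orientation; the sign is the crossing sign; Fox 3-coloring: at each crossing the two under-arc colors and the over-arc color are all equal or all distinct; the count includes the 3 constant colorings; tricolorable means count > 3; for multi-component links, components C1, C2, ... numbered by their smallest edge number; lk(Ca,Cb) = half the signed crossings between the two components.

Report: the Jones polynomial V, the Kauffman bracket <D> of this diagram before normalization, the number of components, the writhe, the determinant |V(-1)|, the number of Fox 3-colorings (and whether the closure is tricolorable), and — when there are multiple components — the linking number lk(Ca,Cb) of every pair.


Jones polynomial: V(t) = t + 2t^3 + t^5
<D> = -A^-11 - 2A^-3 - A^5; writhe +3
components 3, writhe +3 (7 crossings)
linking number lk(C1,C2) = +1
lk(C1,C3): +1
lk(C2,C3) = 0
3-colorings: 3 of 3^7, det 4 — not tricolorable
note: |V(-1)| = 4: so not tricolorable, since 3 does not divide 4


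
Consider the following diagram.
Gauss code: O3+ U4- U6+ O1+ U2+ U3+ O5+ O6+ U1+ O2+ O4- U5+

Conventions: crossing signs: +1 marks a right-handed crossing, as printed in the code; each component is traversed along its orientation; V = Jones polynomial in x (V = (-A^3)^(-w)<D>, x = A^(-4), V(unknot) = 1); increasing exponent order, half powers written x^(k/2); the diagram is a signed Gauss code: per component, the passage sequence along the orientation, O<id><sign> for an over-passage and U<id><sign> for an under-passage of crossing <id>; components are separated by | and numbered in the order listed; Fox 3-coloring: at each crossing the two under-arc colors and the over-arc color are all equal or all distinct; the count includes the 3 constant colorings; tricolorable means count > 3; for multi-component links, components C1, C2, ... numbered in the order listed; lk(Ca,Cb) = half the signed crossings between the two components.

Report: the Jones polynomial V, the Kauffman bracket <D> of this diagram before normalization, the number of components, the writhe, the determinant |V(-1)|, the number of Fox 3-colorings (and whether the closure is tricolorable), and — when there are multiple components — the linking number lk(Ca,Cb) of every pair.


Jones polynomial: V(x) = x - x^2 + 2x^3 - x^4 + x^5 - x^6
<D> = -A^-12 + A^-8 - A^-4 + 2 - A^4 + A^8; writhe +4
components 1, writhe +4 (6 crossings)
3-colorings: 3 of 3^6, det 7 — not tricolorable
note: w = +4 (over 6 crossings) is diagram-only; (-A^3)^(-4) removes it from V


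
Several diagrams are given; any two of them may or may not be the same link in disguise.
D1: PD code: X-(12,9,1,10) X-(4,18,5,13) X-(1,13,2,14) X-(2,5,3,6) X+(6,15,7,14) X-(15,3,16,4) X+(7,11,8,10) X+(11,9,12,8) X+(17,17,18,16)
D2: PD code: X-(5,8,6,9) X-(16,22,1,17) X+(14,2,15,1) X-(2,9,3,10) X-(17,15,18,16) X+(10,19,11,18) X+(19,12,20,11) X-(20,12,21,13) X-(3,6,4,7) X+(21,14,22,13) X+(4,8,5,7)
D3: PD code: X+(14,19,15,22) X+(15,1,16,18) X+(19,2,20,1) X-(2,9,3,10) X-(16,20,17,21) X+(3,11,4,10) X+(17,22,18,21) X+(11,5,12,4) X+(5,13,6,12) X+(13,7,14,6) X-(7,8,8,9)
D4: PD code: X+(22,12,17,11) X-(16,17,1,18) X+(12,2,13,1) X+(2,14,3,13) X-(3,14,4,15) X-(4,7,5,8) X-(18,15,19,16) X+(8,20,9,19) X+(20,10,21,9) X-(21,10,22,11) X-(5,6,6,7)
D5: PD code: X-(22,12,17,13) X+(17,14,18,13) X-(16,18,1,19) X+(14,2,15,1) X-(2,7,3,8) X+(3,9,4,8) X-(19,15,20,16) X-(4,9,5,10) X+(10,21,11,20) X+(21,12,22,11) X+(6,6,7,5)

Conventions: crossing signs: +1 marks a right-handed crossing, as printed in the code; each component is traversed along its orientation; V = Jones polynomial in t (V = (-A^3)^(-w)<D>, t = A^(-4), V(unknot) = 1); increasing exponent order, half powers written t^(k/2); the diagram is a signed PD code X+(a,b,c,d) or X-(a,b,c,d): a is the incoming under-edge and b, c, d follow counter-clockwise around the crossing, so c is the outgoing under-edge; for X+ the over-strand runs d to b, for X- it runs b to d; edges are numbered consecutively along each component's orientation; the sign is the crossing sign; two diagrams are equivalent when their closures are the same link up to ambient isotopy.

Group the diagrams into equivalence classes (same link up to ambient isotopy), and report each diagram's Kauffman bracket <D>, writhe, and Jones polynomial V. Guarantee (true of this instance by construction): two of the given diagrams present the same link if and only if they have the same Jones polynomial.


grouping into links: {D1} | {D3} | {D2, D4, D5}
V(D1) = -t^(-5/2) - t^(-1/2)  (w -1, c 9, <D> = A^-1 + A^7)
V(D2) = -t^(-3/2) + t^(-1/2) - 2t^(1/2) + t^(3/2) - 2t^(5/2) + t^(7/2)  (w -1, c 11, <D> = -A^-17 + 2A^-13 - A^-9 + 2A^-5 - A^-1 + A^3)
V(D3) = -t^(3/2) - 2t^(7/2) + t^(9/2) - t^(11/2) + t^(13/2)  (w +5, c 11, <D> = -A^-11 + A^-7 - A^-3 + 2A + A^9)
V(D4) = -t^(-3/2) + t^(-1/2) - 2t^(1/2) + t^(3/2) - 2t^(5/2) + t^(7/2)  (w -1, c 11, <D> = -A^-17 + 2A^-13 - A^-9 + 2A^-5 - A^-1 + A^3)
V(D5) = -t^(-3/2) + t^(-1/2) - 2t^(1/2) + t^(3/2) - 2t^(5/2) + t^(7/2)  [11 crossings, <D> = -A^-11 + 2A^-7 - A^-3 + 2A - A^5 + A^9, w = +1]
key observation: comparing 5 Jones polynomials yields 3 groups


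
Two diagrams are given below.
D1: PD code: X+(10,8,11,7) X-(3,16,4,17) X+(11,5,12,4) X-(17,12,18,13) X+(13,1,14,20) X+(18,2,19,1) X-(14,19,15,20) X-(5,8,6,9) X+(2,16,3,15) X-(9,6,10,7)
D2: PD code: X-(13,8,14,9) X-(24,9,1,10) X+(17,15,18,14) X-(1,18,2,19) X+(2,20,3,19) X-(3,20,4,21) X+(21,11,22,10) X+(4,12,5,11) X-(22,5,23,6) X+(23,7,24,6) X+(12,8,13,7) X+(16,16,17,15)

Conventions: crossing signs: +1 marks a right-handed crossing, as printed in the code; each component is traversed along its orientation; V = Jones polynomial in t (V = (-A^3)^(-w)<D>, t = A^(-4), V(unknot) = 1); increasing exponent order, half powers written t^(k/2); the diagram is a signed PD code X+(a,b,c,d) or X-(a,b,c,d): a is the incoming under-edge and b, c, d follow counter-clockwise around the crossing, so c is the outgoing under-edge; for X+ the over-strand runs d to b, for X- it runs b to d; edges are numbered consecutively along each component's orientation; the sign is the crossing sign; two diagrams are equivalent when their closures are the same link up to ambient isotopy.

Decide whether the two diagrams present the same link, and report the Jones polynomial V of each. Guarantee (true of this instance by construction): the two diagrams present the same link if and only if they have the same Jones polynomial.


same link: yes
V(D1) = 1  [10 crossings, <D> = 1, w = 0]
V(D2) = 1  (w +2, c 12, <D> = A^6)
note: from 10 to 12 crossings by R-moves: one link, two diagrams


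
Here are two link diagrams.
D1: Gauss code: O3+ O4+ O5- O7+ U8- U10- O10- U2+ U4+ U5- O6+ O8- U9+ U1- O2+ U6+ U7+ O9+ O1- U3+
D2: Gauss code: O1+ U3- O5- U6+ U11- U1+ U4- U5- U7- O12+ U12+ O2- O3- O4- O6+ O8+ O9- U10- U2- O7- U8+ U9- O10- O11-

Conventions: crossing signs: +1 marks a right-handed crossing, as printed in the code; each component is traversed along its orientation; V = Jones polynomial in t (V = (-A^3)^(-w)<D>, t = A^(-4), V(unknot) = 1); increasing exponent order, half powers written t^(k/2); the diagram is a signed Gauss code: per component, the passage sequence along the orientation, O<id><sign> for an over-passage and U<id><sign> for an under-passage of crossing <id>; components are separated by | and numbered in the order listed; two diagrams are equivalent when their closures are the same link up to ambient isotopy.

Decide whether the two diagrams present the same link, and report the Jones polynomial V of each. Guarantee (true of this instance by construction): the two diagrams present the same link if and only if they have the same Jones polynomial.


equivalent: no
V(D1) = 1  (w +2, c 10, <D> = A^6)
D2 (bracket A^-8 + 1 - A^4; 12 crossings at w = -4): V = -t^-4 + t^-3 + t^-1
why: 2 values of V(t) split the 2 diagrams


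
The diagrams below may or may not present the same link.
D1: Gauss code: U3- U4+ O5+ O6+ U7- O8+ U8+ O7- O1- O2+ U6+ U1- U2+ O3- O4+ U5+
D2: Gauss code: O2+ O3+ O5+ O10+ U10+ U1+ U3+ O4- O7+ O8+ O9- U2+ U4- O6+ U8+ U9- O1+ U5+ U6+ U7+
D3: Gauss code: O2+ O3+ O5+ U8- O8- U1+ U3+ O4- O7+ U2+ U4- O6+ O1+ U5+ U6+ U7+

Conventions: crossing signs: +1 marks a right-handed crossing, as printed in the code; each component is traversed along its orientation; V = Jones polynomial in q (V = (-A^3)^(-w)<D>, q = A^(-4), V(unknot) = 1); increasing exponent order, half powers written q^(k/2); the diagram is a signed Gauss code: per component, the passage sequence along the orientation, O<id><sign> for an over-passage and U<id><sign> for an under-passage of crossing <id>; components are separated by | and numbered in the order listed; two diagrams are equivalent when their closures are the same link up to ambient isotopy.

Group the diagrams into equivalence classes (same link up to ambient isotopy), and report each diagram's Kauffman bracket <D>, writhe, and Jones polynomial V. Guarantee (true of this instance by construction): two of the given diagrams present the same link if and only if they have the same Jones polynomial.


equivalence classes: {D1} | {D2, D3}
D1 (bracket A^6; 8 crossings at w = +2): V = 1
V(D2) = q - q^2 + 2q^3 - q^4 + q^5 - q^6  [10 crossings, <D> = -A^-6 + A^-2 - A^2 + 2A^6 - A^10 + A^14, w = +6]
V(D3) = q - q^2 + 2q^3 - q^4 + q^5 - q^6  (w +4, c 8, <D> = -A^-12 + A^-8 - A^-4 + 2 - A^4 + A^8)
observation: comparing 3 Jones polynomials yields 2 groups


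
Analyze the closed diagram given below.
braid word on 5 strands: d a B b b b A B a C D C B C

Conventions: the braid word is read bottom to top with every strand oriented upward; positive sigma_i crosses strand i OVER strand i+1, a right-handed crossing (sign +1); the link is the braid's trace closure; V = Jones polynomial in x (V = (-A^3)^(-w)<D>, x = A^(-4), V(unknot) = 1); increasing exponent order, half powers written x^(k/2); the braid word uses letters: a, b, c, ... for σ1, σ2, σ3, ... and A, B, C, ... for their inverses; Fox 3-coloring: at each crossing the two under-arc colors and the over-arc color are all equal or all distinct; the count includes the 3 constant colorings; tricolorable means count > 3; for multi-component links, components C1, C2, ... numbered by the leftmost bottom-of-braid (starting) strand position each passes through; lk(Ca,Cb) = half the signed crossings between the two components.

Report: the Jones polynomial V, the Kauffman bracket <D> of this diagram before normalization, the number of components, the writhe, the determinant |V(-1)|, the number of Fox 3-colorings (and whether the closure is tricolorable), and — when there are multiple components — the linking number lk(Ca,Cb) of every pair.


Jones polynomial: V(x) = -x^-3 + x^-2 - x^-1 + 3 - x + x^2 - x^3
<D> = -A^-18 + A^-14 - A^-10 + 3A^-6 - A^-2 + A^2 - A^6; writhe -2
components 1, writhe -2 (14 crossings)
3-colorings: 27 of 3^14, det 9 — tricolorable
note: the span of V is 6, forcing >= 6 crossings in any diagram


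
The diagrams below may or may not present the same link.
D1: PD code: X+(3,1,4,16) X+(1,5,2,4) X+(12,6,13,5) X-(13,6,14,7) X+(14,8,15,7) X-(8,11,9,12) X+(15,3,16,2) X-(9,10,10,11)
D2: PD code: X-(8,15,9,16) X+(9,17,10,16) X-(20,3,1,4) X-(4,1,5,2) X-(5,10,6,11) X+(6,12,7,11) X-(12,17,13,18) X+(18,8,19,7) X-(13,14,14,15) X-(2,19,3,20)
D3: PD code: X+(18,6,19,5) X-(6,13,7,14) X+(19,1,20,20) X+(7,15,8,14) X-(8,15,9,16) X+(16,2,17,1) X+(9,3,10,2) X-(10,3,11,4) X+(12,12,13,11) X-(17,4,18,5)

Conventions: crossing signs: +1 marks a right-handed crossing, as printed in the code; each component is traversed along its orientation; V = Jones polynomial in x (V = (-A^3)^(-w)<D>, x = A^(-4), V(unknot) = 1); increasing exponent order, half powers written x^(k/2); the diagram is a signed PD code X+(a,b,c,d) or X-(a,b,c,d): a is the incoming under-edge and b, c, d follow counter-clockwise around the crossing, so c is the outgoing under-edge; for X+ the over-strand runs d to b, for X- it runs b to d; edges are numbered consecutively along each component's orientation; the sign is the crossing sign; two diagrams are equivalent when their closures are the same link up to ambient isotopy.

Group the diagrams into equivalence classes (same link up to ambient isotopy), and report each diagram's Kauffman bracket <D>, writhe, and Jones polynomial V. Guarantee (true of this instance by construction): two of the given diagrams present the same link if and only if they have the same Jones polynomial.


equivalence classes: {D1} | {D2} | {D3}
D1 (bracket -A^-10 + A^-6 + A^2; 8 crossings at w = +2): V = x + x^3 - x^4
V(D2) = -x^-4 + x^-3 + x^-1  (w -4, c 10, <D> = A^-8 + 1 - A^4)
V(D3) = 1  (w +2, c 10, <D> = A^6)
observation: comparing 3 Jones polynomials yields 3 groups


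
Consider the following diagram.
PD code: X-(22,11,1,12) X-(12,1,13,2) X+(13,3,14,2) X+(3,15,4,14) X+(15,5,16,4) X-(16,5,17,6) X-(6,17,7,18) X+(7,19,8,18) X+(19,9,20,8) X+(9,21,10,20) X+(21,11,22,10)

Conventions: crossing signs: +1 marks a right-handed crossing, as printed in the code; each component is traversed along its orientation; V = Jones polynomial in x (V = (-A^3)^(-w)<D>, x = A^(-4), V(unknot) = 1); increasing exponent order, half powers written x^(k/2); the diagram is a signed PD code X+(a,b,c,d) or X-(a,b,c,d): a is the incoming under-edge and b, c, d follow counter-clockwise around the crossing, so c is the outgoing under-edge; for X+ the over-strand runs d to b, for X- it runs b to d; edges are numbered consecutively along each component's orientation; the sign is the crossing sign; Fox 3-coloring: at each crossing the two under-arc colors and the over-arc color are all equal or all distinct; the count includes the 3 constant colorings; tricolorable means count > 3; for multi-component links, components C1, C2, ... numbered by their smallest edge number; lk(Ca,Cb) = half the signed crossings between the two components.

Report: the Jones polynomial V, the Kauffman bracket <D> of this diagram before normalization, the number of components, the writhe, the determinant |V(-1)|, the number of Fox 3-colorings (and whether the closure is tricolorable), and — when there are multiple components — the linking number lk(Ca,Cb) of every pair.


V = x + x^3 - x^4
<D> = A^-7 - A^-3 - A^5 (w = +3)
1 component over 11 crossings, w = +3
9 Fox colorings among 3^11, |V(-1)| = 3: tricolorable
why: V spans 3 powers of x: at least 3 crossings in any diagram


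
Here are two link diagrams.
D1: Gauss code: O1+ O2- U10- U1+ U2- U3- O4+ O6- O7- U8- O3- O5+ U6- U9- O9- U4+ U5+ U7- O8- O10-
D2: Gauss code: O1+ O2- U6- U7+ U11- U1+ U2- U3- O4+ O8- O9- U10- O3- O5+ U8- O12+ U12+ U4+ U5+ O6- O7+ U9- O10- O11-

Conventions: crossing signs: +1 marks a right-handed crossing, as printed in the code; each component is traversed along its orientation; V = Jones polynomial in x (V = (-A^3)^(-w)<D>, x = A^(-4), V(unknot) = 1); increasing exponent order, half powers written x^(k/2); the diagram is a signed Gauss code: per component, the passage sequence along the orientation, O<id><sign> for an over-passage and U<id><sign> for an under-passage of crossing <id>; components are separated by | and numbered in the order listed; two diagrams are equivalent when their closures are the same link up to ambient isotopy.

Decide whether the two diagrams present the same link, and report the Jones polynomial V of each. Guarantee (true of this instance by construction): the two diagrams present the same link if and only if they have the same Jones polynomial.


same link: yes
V(D1) = -x^-4 + x^-3 + x^-1  [10 crossings, <D> = A^-8 + 1 - A^4, w = -4]
V(D2) = -x^-4 + x^-3 + x^-1  [12 crossings, <D> = A^-2 + A^6 - A^10, w = -2]
insight: all 2 diagrams share one V(x), hence one class


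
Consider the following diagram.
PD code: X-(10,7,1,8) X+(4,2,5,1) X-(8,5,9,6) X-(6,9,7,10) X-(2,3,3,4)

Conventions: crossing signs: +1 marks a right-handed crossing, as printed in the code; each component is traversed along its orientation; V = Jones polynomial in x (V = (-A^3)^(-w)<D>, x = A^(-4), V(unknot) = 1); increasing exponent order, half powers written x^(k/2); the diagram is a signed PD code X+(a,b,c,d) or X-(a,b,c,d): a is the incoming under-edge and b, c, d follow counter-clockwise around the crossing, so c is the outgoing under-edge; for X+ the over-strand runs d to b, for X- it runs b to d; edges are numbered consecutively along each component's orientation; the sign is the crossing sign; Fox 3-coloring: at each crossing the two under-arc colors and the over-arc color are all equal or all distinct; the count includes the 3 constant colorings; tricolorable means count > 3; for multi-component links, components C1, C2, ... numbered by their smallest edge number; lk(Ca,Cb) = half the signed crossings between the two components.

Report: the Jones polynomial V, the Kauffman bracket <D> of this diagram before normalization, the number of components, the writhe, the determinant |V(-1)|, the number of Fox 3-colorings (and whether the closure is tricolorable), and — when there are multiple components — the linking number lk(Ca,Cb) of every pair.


Jones polynomial: V(x) = -x^-4 + x^-3 + x^-1
<D> = -A^-5 - A^3 + A^7; writhe -3
components 1, writhe -3 (5 crossings)
3-colorings: 9 of 3^5, det 3 — tricolorable
note: V spans 3 powers of x: at least 3 crossings in any diagram


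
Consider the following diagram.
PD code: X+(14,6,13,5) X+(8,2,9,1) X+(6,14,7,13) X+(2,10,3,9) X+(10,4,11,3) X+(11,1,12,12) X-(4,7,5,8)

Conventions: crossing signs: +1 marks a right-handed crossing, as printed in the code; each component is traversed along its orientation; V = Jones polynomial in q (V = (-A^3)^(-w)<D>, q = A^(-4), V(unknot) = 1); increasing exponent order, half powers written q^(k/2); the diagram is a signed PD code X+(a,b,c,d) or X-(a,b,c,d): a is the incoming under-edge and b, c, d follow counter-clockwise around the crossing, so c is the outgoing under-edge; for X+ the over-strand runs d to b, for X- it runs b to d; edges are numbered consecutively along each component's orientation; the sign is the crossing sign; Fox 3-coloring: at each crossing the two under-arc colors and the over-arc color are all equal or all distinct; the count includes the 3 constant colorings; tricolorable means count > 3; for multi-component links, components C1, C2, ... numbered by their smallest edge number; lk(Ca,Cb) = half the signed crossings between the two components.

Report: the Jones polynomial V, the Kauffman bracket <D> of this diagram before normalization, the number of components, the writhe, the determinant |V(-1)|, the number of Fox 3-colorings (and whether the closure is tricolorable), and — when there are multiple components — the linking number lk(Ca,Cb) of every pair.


V(q) = -q^(3/2) - 2q^(7/2) + q^(9/2) - q^(11/2) + q^(13/2)
bracket: -A^-11 + A^-7 - A^-3 + 2A + A^9, w = +5
2 components, writhe +5, over 7 crossings
lk(C1,C2) = +1
det 6, colorings 9 of 3^7 — tricolorable
observation: span 5 respects span(V) <= c + mu - 1 = 8 for this 2-component diagram


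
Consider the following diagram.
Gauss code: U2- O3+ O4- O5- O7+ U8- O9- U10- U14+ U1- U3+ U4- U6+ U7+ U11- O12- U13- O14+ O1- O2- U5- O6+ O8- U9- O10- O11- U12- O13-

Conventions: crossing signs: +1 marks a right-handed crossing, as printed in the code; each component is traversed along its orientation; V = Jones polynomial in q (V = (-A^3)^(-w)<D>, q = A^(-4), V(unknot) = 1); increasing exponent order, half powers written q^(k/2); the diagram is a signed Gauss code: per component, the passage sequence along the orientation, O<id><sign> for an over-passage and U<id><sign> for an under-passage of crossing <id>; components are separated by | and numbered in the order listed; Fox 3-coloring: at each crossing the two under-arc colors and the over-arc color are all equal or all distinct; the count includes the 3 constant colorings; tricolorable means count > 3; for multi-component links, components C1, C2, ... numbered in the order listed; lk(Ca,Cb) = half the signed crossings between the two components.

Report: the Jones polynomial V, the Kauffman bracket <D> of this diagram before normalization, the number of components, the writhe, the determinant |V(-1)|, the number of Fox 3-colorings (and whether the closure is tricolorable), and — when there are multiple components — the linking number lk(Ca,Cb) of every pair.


V(q) = -q^-10 + q^-9 - q^-8 + q^-7 - q^-6 + q^-5 + q^-3
bracket: A^-6 + A^2 - A^6 + A^10 - A^14 + A^18 - A^22, w = -6
1 component, writhe -6, over 14 crossings
det 7, colorings 3 of 3^14 — not tricolorable
observation: V spans 7 powers of q: at least 7 crossings in any diagram


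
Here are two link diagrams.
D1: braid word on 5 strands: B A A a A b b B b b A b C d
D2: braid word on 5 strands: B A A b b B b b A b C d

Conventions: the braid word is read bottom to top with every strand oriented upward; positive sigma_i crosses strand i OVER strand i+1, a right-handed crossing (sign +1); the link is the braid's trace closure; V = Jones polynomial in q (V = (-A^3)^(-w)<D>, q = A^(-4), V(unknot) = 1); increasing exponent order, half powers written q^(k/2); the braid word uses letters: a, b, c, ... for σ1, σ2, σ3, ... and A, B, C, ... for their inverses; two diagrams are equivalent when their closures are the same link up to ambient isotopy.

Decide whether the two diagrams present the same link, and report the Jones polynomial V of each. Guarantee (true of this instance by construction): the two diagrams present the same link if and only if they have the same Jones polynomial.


same link: yes
V(D1) = -q^-3 + q^-2 - q^-1 + 3 - q + q^2 - q^3  [14 crossings, <D> = -A^-12 + A^-8 - A^-4 + 3 - A^4 + A^8 - A^12, w = 0]
V(D2) = -q^-3 + q^-2 - q^-1 + 3 - q + q^2 - q^3  (w 0, c 12, <D> = -A^-12 + A^-8 - A^-4 + 3 - A^4 + A^8 - A^12)
note: D2 (12 crossings) and D1 (14) are Markov-related braid presentations


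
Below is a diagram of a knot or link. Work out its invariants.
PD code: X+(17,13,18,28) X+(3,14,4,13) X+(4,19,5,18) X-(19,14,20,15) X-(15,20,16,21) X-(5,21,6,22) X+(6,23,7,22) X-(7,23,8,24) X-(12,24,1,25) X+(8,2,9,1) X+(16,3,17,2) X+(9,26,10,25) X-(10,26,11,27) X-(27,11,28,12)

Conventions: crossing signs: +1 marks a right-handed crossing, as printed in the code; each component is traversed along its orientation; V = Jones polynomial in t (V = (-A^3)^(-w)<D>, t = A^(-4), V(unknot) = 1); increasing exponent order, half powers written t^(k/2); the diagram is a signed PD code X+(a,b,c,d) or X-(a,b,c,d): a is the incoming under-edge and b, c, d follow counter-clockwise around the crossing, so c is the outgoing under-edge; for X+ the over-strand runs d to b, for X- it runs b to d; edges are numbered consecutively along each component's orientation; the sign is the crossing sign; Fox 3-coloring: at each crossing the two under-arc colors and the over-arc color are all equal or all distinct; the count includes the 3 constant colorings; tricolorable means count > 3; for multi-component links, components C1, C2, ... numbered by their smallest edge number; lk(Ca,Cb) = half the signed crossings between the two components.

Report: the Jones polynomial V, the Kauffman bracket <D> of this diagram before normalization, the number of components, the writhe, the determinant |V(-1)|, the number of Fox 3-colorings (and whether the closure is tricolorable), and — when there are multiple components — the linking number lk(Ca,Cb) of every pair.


V(t) = -t^(-1/2) - t^(1/2)
bracket: -A^-2 - A^2, w = 0
2 components, writhe 0, over 14 crossings
lk(C1,C2) = 0
det 0, colorings 9 of 3^14 — tricolorable
observation: summing lk over 1 pair gives 0


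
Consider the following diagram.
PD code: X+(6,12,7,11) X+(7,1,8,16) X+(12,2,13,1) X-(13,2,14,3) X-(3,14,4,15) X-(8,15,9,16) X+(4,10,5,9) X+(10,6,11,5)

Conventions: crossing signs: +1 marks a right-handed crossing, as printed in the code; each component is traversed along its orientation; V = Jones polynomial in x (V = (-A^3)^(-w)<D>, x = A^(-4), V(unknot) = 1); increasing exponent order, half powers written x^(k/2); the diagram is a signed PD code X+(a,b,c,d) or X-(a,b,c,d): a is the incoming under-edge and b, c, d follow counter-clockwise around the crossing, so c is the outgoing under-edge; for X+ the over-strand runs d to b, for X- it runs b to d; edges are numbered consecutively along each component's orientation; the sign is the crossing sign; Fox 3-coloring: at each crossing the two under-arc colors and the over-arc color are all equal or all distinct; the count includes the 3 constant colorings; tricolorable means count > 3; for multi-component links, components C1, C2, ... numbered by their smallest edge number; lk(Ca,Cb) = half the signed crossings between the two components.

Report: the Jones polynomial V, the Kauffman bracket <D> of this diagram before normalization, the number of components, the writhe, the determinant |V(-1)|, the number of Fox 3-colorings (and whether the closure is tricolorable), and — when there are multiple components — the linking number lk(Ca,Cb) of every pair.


V = x + x^3 - x^4
<D> = -A^-10 + A^-6 + A^2 (w = +2)
1 component over 8 crossings, w = +2
9 Fox colorings among 3^8, |V(-1)| = 3: tricolorable
why: w = +2 (over 8 crossings) is diagram-only; (-A^3)^(-2) removes it from V


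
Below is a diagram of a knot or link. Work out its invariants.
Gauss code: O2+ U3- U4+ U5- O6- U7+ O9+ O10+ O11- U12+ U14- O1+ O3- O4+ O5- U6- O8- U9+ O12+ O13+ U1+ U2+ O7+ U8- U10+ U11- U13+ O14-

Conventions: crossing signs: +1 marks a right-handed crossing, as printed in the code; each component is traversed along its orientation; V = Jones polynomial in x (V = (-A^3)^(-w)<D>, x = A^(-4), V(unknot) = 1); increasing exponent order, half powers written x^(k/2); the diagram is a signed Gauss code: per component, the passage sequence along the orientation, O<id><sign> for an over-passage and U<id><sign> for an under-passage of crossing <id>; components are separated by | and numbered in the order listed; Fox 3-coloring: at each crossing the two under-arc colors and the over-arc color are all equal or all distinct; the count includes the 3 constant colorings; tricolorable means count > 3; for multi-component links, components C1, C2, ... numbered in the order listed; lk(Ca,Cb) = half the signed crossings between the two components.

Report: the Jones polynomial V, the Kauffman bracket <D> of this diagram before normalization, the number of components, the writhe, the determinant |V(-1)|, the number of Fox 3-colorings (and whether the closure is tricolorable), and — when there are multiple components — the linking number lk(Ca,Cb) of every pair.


V(x) = x^-2 - 2x^-1 + 3 - 3x + 4x^2 - 3x^3 + 2x^4 - 2x^5 + x^6
bracket: A^-18 - 2A^-14 + 2A^-10 - 3A^-6 + 4A^-2 - 3A^2 + 3A^6 - 2A^10 + A^14, w = +2
1 component, writhe +2, over 14 crossings
det 21, colorings 9 of 3^14 — tricolorable
observation: the span of V is 8, forcing >= 8 crossings in any diagram


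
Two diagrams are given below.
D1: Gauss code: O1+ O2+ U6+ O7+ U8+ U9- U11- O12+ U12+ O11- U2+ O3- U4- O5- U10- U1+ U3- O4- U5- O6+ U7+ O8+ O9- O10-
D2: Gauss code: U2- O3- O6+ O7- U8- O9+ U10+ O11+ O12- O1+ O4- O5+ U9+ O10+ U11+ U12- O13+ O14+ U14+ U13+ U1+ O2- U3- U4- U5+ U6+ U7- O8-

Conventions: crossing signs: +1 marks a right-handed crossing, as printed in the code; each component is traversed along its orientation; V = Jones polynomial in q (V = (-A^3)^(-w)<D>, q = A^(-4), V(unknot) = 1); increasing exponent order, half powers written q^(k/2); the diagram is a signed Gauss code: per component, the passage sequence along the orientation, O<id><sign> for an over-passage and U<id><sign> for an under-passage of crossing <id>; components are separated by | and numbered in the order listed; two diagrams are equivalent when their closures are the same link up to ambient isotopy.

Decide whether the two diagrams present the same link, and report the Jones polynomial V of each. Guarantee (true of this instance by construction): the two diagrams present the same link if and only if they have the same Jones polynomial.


same link: yes
V(D1) = -q^-3 + q^-2 - q^-1 + 3 - q + q^2 - q^3  [12 crossings, <D> = -A^-12 + A^-8 - A^-4 + 3 - A^4 + A^8 - A^12, w = 0]
V(D2) = -q^-3 + q^-2 - q^-1 + 3 - q + q^2 - q^3  [14 crossings, <D> = -A^-6 + A^-2 - A^2 + 3A^6 - A^10 + A^14 - A^18, w = +2]
insight: one V(q) for all 2 diagrams — one class (guaranteed)


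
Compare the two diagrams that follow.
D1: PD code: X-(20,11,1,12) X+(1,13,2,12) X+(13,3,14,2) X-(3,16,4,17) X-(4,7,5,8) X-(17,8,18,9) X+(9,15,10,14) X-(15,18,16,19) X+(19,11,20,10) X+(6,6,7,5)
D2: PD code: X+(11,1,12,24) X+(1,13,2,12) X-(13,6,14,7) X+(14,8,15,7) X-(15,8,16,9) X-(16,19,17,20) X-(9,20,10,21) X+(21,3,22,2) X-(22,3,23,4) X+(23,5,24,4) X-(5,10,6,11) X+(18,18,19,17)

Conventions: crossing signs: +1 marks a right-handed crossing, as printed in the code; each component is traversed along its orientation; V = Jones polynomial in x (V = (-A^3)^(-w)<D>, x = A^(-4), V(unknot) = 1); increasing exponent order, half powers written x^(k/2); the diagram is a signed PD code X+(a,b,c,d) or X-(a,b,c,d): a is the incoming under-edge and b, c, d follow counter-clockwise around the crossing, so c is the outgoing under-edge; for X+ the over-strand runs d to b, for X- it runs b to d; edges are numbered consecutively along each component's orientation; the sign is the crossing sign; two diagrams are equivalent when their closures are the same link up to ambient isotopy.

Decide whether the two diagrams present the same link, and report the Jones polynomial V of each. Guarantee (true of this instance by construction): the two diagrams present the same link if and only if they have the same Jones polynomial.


equivalent: yes
V(D1) = -x^-3 + 2x^-2 - 2x^-1 + 3 - 2x + 2x^2 - x^3  (w 0, c 10, <D> = -A^-12 + 2A^-8 - 2A^-4 + 3 - 2A^4 + 2A^8 - A^12)
D2 (bracket -A^-12 + 2A^-8 - 2A^-4 + 3 - 2A^4 + 2A^8 - A^12; 12 crossings at w = 0): V = -x^-3 + 2x^-2 - 2x^-1 + 3 - 2x + 2x^2 - x^3
why: one V(x) for all 2 diagrams — one class (guaranteed)


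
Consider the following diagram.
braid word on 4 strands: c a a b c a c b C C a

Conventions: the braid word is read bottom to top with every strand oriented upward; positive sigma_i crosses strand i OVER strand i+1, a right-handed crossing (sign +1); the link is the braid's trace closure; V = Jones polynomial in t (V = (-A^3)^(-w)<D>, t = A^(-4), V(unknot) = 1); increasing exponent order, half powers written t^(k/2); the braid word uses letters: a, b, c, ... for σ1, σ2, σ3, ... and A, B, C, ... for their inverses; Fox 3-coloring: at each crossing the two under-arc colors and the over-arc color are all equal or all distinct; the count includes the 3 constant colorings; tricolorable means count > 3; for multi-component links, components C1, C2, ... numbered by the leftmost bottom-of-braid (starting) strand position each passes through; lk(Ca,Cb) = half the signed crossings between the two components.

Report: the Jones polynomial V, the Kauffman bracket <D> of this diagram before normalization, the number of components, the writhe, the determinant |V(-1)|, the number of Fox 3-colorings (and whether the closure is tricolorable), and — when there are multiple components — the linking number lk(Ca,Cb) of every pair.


V = t^2 - t^3 + 2t^4 - 2t^5 + 3t^6 - 2t^7 + t^8 - t^9
<D> = A^-15 - A^-11 + 2A^-7 - 3A^-3 + 2A - 2A^5 + A^9 - A^13 (w = +7)
1 component over 11 crossings, w = +7
3 Fox colorings among 3^11, |V(-1)| = 13: not tricolorable
why: V spans 7 powers of t: at least 7 crossings in any diagram


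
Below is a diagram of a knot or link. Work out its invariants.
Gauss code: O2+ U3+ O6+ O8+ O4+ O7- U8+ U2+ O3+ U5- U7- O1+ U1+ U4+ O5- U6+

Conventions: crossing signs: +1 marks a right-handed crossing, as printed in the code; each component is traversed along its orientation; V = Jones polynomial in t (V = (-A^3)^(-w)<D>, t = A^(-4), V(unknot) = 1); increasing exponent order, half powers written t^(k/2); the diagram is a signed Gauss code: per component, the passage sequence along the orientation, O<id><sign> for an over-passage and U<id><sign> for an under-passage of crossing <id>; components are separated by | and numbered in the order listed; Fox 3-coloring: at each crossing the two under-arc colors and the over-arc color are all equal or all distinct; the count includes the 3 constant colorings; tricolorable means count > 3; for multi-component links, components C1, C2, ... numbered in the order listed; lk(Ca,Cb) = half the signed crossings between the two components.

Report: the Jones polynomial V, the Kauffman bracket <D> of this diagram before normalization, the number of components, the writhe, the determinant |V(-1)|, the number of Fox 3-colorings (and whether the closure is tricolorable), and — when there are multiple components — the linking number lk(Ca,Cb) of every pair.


V = t + t^3 - t^4
<D> = -A^-4 + 1 + A^8 (w = +4)
1 component over 8 crossings, w = +4
9 Fox colorings among 3^8, |V(-1)| = 3: tricolorable
why: det 3 = |V(-1)|; divisible by 3, so tricolorable


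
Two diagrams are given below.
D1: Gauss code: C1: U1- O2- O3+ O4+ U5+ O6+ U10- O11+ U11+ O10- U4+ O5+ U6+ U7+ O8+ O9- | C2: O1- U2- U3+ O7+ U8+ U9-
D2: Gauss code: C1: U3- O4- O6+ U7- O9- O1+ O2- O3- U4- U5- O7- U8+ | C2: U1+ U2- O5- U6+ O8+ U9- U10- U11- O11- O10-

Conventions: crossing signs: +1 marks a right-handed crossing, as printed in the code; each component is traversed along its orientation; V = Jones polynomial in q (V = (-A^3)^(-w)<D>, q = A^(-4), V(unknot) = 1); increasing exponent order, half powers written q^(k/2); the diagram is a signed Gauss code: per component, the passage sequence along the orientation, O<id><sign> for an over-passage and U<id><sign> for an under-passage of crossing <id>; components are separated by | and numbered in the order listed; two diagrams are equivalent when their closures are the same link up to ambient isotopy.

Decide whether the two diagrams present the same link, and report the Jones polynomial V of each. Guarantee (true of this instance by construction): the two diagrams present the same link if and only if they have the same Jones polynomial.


equivalent: no
D1 (bracket -A^-9 + A^-1 + A^3 + A^7; 11 crossings at w = +3): V = -q^(1/2) - q^(3/2) - q^(5/2) + q^(9/2)
D2 (bracket 2A^-13 - A^-9 + 2A^-5 - A^-1 + A^3 - A^7; 11 crossings at w = -5): V = q^(-11/2) - q^(-9/2) + q^(-7/2) - 2q^(-5/2) + q^(-3/2) - 2q^(-1/2)
key observation: V(q) takes 2 values over 2 diagrams, fixing the grouping


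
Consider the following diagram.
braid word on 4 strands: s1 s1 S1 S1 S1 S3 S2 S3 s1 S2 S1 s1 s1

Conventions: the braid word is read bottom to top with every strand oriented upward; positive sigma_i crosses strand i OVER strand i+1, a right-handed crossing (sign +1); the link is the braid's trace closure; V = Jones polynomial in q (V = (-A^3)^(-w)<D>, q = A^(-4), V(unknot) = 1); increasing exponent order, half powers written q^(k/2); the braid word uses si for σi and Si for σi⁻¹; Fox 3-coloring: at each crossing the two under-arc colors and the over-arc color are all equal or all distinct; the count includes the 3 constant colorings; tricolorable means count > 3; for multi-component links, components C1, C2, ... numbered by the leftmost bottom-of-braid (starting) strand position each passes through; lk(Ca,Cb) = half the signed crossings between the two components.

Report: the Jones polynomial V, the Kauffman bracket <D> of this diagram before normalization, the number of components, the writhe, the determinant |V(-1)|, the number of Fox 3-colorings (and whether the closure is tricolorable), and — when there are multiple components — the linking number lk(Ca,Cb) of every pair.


V = -q^-4 + q^-3 + q^-1
<D> = -A^-5 - A^3 + A^7 (w = -3)
1 component over 13 crossings, w = -3
9 Fox colorings among 3^13, |V(-1)| = 3: tricolorable
why: inverse pairs cancel, leaving σ1⁻¹ σ3⁻¹ σ2⁻¹ σ3⁻¹ σ1 σ2⁻¹ σ1


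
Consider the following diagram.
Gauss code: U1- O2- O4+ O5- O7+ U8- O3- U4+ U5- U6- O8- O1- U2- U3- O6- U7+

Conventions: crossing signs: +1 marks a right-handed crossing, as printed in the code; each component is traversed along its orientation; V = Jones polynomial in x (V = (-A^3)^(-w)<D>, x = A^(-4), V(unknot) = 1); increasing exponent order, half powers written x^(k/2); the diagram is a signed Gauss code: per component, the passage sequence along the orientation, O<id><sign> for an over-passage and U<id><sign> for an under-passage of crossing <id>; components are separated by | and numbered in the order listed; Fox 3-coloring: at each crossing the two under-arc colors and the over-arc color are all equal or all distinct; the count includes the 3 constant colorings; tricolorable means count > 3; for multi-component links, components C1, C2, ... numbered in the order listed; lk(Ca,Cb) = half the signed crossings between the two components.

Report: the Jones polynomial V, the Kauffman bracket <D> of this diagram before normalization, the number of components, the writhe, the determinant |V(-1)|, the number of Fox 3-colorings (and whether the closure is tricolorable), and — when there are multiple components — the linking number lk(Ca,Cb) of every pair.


V = -x^-6 + x^-5 - x^-4 + 2x^-3 - x^-2 + x^-1
<D> = A^-8 - A^-4 + 2 - A^4 + A^8 - A^12 (w = -4)
1 component over 8 crossings, w = -4
3 Fox colorings among 3^8, |V(-1)| = 7: not tricolorable
why: V spans 5 powers of x: at least 5 crossings in any diagram


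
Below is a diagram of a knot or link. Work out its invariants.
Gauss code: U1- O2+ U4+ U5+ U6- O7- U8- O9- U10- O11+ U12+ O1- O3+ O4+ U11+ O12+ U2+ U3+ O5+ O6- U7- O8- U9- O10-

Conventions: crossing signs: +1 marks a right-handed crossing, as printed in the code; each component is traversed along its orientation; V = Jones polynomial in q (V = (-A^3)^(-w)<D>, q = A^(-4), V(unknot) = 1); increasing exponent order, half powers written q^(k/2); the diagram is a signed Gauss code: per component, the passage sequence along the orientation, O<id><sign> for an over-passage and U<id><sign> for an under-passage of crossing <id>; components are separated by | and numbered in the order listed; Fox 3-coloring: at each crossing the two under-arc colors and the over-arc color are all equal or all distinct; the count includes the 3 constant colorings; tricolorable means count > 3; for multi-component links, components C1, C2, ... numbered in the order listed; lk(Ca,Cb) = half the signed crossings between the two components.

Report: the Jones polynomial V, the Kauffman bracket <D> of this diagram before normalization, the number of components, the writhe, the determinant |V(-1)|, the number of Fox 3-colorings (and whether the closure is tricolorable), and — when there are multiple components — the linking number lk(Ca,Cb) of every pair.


Jones polynomial: V(q) = -q^-3 + q^-2 - q^-1 + 3 - q + q^2 - q^3
<D> = -A^-12 + A^-8 - A^-4 + 3 - A^4 + A^8 - A^12; writhe 0
components 1, writhe 0 (12 crossings)
3-colorings: 27 of 3^12, det 9 — tricolorable
note: w = 0 (over 12 crossings) is diagram-only; (-A^3)^(0) removes it from V
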